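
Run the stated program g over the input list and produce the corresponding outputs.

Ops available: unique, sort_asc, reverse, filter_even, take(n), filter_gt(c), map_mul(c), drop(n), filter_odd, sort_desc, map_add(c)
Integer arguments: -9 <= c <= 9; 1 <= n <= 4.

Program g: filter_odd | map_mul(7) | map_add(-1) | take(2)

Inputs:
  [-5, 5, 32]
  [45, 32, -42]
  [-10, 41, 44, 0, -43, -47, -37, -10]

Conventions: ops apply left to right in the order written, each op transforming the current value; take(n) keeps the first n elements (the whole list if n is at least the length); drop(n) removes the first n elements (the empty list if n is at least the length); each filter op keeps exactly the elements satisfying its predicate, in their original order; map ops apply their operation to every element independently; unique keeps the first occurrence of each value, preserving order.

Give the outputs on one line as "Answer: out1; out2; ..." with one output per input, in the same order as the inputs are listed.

Execution, op by op:
  [-5, 5, 32] -> [-5, 5] -> [-35, 35] -> [-36, 34] -> [-36, 34]
  [45, 32, -42] -> [45] -> [315] -> [314] -> [314]
  [-10, 41, 44, 0, -43, -47, -37, -10] -> [41, -43, -47, -37] -> [287, -301, -329, -259] -> [286, -302, -330, -260] -> [286, -302]

[-36, 34]; [314]; [286, -302]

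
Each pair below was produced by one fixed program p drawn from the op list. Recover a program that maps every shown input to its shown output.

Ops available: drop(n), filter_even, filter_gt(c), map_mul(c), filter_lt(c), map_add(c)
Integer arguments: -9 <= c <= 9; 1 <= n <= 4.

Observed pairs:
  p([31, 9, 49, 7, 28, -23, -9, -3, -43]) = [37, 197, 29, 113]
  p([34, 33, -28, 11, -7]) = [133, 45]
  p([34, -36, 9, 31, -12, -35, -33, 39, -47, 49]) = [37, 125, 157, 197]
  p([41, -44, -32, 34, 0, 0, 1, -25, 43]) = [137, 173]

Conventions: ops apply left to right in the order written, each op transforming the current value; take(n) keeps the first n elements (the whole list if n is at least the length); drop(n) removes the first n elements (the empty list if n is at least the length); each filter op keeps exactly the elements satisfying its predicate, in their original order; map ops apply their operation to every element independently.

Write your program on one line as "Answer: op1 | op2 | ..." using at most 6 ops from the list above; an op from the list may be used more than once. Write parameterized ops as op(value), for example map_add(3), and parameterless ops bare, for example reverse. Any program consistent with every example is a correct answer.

filter_gt(-1) | map_mul(4) | map_add(1) | filter_gt(5) | drop(1)

Check, running the answer program on each example:
  [31, 9, 49, 7, 28, -23, -9, -3, -43] -> [31, 9, 49, 7, 28] -> [124, 36, 196, 28, 112] -> [125, 37, 197, 29, 113] -> [125, 37, 197, 29, 113] -> [37, 197, 29, 113]
  [34, 33, -28, 11, -7] -> [34, 33, 11] -> [136, 132, 44] -> [137, 133, 45] -> [137, 133, 45] -> [133, 45]
  [34, -36, 9, 31, -12, -35, -33, 39, -47, 49] -> [34, 9, 31, 39, 49] -> [136, 36, 124, 156, 196] -> [137, 37, 125, 157, 197] -> [137, 37, 125, 157, 197] -> [37, 125, 157, 197]
  [41, -44, -32, 34, 0, 0, 1, -25, 43] -> [41, 34, 0, 0, 1, 43] -> [164, 136, 0, 0, 4, 172] -> [165, 137, 1, 1, 5, 173] -> [165, 137, 173] -> [137, 173]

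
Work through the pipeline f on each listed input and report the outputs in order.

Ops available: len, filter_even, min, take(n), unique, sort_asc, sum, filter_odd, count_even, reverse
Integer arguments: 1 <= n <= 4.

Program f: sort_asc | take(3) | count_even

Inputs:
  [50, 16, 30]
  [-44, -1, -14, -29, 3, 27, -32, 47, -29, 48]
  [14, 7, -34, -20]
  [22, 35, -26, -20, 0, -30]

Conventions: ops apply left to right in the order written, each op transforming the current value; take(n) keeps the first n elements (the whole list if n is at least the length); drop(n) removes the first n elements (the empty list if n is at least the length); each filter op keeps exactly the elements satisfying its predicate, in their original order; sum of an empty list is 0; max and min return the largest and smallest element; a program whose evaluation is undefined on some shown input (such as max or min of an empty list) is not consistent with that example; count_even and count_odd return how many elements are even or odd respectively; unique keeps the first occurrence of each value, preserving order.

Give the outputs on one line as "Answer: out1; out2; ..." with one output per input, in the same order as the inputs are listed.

3; 2; 2; 3

Execution, op by op:
  [50, 16, 30] -> [16, 30, 50] -> [16, 30, 50] -> 3
  [-44, -1, -14, -29, 3, 27, -32, 47, -29, 48] -> [-44, -32, -29, -29, -14, -1, 3, 27, 47, 48] -> [-44, -32, -29] -> 2
  [14, 7, -34, -20] -> [-34, -20, 7, 14] -> [-34, -20, 7] -> 2
  [22, 35, -26, -20, 0, -30] -> [-30, -26, -20, 0, 22, 35] -> [-30, -26, -20] -> 3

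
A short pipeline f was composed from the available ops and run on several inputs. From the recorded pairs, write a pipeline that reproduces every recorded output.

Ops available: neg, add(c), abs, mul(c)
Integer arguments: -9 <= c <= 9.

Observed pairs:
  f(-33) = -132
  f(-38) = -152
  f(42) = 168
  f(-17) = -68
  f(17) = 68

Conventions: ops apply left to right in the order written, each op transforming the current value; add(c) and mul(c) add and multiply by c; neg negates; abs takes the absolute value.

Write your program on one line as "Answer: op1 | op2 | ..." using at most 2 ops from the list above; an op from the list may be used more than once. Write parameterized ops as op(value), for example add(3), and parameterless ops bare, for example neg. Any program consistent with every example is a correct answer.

mul(-4) | neg

Check, running the answer program on each example:
  -33 -> 132 -> -132
  -38 -> 152 -> -152
  42 -> -168 -> 168
  -17 -> 68 -> -68
  17 -> -68 -> 68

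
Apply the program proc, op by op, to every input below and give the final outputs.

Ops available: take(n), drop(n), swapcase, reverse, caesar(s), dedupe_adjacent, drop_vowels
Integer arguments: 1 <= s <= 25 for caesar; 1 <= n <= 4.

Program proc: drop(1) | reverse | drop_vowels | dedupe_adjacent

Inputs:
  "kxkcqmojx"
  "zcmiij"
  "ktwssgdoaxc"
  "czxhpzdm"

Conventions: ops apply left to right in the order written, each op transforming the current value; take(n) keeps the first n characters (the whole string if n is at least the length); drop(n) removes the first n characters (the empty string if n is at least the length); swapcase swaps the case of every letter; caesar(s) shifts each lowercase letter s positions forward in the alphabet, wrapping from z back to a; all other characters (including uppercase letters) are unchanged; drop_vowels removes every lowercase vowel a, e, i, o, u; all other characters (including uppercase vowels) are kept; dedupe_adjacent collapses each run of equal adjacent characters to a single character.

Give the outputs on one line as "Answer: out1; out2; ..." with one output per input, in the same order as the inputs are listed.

Execution, op by op:
  "kxkcqmojx" -> "xkcqmojx" -> "xjomqckx" -> "xjmqckx" -> "xjmqckx"
  "zcmiij" -> "cmiij" -> "jiimc" -> "jmc" -> "jmc"
  "ktwssgdoaxc" -> "twssgdoaxc" -> "cxaodgsswt" -> "cxdgsswt" -> "cxdgswt"
  "czxhpzdm" -> "zxhpzdm" -> "mdzphxz" -> "mdzphxz" -> "mdzphxz"

"xjmqckx"; "jmc"; "cxdgswt"; "mdzphxz"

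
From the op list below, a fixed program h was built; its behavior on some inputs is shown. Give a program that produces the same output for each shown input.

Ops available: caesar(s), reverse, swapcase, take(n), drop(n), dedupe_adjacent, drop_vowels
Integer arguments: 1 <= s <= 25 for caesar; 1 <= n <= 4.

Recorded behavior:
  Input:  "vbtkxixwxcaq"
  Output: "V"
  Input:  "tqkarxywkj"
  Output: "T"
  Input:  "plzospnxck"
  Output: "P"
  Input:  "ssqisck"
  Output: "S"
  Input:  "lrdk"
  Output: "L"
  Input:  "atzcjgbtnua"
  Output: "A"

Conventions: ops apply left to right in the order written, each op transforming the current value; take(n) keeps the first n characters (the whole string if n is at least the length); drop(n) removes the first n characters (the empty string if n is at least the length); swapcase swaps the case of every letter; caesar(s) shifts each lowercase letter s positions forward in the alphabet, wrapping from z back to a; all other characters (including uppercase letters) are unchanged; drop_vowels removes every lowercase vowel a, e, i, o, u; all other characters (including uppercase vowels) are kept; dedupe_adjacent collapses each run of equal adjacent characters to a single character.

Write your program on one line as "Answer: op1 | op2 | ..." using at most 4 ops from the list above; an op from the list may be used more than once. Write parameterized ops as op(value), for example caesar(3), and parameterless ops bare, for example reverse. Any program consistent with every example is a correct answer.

swapcase | dedupe_adjacent | take(1)

Check, running the answer program on each example:
  "vbtkxixwxcaq" -> "VBTKXIXWXCAQ" -> "VBTKXIXWXCAQ" -> "V"
  "tqkarxywkj" -> "TQKARXYWKJ" -> "TQKARXYWKJ" -> "T"
  "plzospnxck" -> "PLZOSPNXCK" -> "PLZOSPNXCK" -> "P"
  "ssqisck" -> "SSQISCK" -> "SQISCK" -> "S"
  "lrdk" -> "LRDK" -> "LRDK" -> "L"
  "atzcjgbtnua" -> "ATZCJGBTNUA" -> "ATZCJGBTNUA" -> "A"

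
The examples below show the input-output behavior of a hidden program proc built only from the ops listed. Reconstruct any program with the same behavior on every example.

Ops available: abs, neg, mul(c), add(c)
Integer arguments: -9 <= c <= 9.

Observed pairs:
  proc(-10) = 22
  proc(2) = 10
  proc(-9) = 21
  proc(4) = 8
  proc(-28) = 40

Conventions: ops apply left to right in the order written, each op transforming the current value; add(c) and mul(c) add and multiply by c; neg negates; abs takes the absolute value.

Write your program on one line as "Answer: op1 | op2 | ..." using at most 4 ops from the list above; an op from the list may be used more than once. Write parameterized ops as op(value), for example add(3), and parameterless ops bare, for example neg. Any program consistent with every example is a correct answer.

neg | add(-2) | add(5) | add(9)

Check, running the answer program on each example:
  -10 -> 10 -> 8 -> 13 -> 22
  2 -> -2 -> -4 -> 1 -> 10
  -9 -> 9 -> 7 -> 12 -> 21
  4 -> -4 -> -6 -> -1 -> 8
  -28 -> 28 -> 26 -> 31 -> 40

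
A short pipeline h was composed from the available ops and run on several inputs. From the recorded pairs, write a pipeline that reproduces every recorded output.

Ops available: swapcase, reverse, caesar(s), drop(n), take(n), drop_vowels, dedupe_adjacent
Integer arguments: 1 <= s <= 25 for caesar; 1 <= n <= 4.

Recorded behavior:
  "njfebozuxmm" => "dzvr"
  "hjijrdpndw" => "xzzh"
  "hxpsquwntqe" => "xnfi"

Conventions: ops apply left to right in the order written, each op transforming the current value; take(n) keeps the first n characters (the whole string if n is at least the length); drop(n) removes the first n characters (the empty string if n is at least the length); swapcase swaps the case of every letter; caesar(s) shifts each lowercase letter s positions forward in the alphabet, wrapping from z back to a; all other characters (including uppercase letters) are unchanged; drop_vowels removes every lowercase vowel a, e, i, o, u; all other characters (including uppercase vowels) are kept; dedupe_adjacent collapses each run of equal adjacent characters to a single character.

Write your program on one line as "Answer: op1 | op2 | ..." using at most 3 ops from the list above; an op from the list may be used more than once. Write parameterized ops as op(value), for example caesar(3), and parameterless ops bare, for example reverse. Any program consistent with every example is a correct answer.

drop_vowels | caesar(16) | take(4)

Check, running the answer program on each example:
  "njfebozuxmm" -> "njfbzxmm" -> "dzvrpncc" -> "dzvr"
  "hjijrdpndw" -> "hjjrdpndw" -> "xzzhtfdtm" -> "xzzh"
  "hxpsquwntqe" -> "hxpsqwntq" -> "xnfigmdjg" -> "xnfi"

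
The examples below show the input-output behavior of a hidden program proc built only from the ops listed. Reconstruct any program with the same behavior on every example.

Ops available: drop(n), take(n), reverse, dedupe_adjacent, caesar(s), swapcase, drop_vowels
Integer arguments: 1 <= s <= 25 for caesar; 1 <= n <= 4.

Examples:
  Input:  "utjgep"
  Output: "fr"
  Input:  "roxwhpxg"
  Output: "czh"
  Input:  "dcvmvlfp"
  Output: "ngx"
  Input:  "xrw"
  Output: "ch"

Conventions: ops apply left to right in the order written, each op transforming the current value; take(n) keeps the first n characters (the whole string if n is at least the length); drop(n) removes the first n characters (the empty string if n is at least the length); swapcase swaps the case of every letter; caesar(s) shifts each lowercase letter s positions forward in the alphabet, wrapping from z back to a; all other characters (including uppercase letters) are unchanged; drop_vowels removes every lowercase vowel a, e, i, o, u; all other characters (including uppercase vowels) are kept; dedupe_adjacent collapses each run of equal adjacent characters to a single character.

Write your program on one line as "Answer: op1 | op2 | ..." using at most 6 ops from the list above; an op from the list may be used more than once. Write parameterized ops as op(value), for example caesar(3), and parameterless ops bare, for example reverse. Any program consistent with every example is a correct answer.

take(4) | caesar(11) | reverse | drop_vowels | reverse

Check, running the answer program on each example:
  "utjgep" -> "utjg" -> "feur" -> "ruef" -> "rf" -> "fr"
  "roxwhpxg" -> "roxw" -> "czih" -> "hizc" -> "hzc" -> "czh"
  "dcvmvlfp" -> "dcvm" -> "ongx" -> "xgno" -> "xgn" -> "ngx"
  "xrw" -> "xrw" -> "ich" -> "hci" -> "hc" -> "ch"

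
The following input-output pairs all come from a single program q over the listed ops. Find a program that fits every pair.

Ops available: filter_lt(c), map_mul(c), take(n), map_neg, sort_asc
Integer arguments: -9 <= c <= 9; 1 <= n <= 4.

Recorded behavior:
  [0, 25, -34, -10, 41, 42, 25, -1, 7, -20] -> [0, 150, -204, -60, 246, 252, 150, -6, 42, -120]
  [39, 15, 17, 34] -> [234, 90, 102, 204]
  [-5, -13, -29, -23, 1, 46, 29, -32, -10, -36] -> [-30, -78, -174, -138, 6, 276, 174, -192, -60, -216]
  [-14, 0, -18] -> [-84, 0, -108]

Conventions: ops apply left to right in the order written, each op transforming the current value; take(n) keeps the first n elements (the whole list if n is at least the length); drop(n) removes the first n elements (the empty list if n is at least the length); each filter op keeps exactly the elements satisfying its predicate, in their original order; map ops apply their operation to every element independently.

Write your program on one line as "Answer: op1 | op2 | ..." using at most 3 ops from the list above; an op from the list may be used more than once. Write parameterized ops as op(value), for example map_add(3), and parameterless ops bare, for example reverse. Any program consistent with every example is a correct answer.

map_neg | map_mul(6) | map_neg

Check, running the answer program on each example:
  [0, 25, -34, -10, 41, 42, 25, -1, 7, -20] -> [0, -25, 34, 10, -41, -42, -25, 1, -7, 20] -> [0, -150, 204, 60, -246, -252, -150, 6, -42, 120] -> [0, 150, -204, -60, 246, 252, 150, -6, 42, -120]
  [39, 15, 17, 34] -> [-39, -15, -17, -34] -> [-234, -90, -102, -204] -> [234, 90, 102, 204]
  [-5, -13, -29, -23, 1, 46, 29, -32, -10, -36] -> [5, 13, 29, 23, -1, -46, -29, 32, 10, 36] -> [30, 78, 174, 138, -6, -276, -174, 192, 60, 216] -> [-30, -78, -174, -138, 6, 276, 174, -192, -60, -216]
  [-14, 0, -18] -> [14, 0, 18] -> [84, 0, 108] -> [-84, 0, -108]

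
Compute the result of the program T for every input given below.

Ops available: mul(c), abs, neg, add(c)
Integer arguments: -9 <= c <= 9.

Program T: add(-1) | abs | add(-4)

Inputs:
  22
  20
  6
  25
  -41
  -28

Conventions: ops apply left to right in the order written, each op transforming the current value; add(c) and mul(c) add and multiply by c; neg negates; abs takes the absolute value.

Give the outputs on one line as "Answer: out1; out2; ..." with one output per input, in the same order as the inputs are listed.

17; 15; 1; 20; 38; 25

Execution, op by op:
  22 -> 21 -> 21 -> 17
  20 -> 19 -> 19 -> 15
  6 -> 5 -> 5 -> 1
  25 -> 24 -> 24 -> 20
  -41 -> -42 -> 42 -> 38
  -28 -> -29 -> 29 -> 25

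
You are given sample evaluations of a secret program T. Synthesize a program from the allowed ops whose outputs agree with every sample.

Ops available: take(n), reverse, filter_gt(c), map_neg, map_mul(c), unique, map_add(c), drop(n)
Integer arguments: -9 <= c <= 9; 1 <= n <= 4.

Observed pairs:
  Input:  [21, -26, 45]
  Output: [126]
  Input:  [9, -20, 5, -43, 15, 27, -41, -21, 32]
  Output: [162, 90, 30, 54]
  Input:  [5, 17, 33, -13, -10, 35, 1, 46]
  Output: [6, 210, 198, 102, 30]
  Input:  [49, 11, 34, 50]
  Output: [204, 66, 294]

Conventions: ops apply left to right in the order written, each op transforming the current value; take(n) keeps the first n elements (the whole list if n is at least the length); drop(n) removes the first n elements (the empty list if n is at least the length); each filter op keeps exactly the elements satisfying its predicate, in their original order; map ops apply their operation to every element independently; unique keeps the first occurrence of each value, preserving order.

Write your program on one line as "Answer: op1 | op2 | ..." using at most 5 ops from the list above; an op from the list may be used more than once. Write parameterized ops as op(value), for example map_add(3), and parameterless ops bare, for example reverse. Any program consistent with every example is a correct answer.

reverse | map_mul(6) | drop(1) | filter_gt(3)

Check, running the answer program on each example:
  [21, -26, 45] -> [45, -26, 21] -> [270, -156, 126] -> [-156, 126] -> [126]
  [9, -20, 5, -43, 15, 27, -41, -21, 32] -> [32, -21, -41, 27, 15, -43, 5, -20, 9] -> [192, -126, -246, 162, 90, -258, 30, -120, 54] -> [-126, -246, 162, 90, -258, 30, -120, 54] -> [162, 90, 30, 54]
  [5, 17, 33, -13, -10, 35, 1, 46] -> [46, 1, 35, -10, -13, 33, 17, 5] -> [276, 6, 210, -60, -78, 198, 102, 30] -> [6, 210, -60, -78, 198, 102, 30] -> [6, 210, 198, 102, 30]
  [49, 11, 34, 50] -> [50, 34, 11, 49] -> [300, 204, 66, 294] -> [204, 66, 294] -> [204, 66, 294]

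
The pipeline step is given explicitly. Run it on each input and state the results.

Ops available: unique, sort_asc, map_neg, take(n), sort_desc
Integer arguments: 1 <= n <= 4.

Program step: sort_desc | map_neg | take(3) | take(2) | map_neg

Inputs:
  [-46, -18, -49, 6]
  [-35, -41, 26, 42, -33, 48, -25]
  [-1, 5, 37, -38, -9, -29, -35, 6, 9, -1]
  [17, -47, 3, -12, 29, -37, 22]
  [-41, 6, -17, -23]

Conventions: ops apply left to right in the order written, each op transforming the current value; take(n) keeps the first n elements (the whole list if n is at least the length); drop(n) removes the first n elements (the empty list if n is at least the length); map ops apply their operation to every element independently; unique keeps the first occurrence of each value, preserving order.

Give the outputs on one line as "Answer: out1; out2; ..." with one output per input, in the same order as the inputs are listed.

Execution, op by op:
  [-46, -18, -49, 6] -> [6, -18, -46, -49] -> [-6, 18, 46, 49] -> [-6, 18, 46] -> [-6, 18] -> [6, -18]
  [-35, -41, 26, 42, -33, 48, -25] -> [48, 42, 26, -25, -33, -35, -41] -> [-48, -42, -26, 25, 33, 35, 41] -> [-48, -42, -26] -> [-48, -42] -> [48, 42]
  [-1, 5, 37, -38, -9, -29, -35, 6, 9, -1] -> [37, 9, 6, 5, -1, -1, -9, -29, -35, -38] -> [-37, -9, -6, -5, 1, 1, 9, 29, 35, 38] -> [-37, -9, -6] -> [-37, -9] -> [37, 9]
  [17, -47, 3, -12, 29, -37, 22] -> [29, 22, 17, 3, -12, -37, -47] -> [-29, -22, -17, -3, 12, 37, 47] -> [-29, -22, -17] -> [-29, -22] -> [29, 22]
  [-41, 6, -17, -23] -> [6, -17, -23, -41] -> [-6, 17, 23, 41] -> [-6, 17, 23] -> [-6, 17] -> [6, -17]

[6, -18]; [48, 42]; [37, 9]; [29, 22]; [6, -17]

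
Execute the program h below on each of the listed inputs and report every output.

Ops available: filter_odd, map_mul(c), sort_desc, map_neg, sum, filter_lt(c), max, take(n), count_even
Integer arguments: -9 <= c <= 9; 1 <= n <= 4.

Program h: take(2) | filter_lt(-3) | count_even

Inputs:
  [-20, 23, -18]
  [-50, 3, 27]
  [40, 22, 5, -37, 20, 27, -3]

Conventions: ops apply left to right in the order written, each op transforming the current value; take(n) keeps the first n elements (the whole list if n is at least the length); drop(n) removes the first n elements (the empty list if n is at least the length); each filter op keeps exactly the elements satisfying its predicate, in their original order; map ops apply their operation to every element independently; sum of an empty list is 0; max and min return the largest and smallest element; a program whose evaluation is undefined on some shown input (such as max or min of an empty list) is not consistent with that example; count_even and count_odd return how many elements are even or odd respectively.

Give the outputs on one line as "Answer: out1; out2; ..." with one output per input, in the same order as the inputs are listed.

Execution, op by op:
  [-20, 23, -18] -> [-20, 23] -> [-20] -> 1
  [-50, 3, 27] -> [-50, 3] -> [-50] -> 1
  [40, 22, 5, -37, 20, 27, -3] -> [40, 22] -> [] -> 0

1; 1; 0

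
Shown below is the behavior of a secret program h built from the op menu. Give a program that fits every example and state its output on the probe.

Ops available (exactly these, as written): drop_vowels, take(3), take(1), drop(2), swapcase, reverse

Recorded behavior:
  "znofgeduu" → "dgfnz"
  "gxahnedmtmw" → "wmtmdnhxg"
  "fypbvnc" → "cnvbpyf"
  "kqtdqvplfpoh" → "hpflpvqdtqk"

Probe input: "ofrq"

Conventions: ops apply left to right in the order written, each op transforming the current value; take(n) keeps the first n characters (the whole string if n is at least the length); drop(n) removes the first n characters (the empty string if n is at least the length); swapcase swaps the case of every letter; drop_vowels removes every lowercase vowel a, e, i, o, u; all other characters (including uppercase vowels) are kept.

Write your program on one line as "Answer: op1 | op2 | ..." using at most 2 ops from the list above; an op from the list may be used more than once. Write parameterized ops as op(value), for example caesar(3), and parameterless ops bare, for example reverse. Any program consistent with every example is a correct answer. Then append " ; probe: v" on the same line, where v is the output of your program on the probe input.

reverse | drop_vowels ; probe: "qrf"

Check, running the answer program on each example:
  "znofgeduu" -> "uudegfonz" -> "dgfnz"
  "gxahnedmtmw" -> "wmtmdenhaxg" -> "wmtmdnhxg"
  "fypbvnc" -> "cnvbpyf" -> "cnvbpyf"
  "kqtdqvplfpoh" -> "hopflpvqdtqk" -> "hpflpvqdtqk"
  probe: "ofrq" -> "qrfo" -> "qrf"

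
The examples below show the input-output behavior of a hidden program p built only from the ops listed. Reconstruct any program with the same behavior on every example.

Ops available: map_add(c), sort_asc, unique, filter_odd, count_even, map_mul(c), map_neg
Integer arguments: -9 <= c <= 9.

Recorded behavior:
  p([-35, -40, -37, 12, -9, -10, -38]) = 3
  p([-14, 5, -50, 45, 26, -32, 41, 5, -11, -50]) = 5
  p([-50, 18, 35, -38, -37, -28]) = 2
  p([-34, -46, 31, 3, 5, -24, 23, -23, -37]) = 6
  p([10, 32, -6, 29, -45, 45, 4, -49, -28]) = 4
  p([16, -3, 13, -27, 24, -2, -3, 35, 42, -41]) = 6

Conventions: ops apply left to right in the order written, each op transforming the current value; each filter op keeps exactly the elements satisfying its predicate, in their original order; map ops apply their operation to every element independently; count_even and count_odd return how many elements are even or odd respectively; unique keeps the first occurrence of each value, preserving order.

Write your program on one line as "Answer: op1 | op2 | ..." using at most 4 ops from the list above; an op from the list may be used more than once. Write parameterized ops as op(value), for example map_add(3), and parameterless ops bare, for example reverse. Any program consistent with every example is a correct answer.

map_mul(-9) | map_add(-3) | count_even

Check, running the answer program on each example:
  [-35, -40, -37, 12, -9, -10, -38] -> [315, 360, 333, -108, 81, 90, 342] -> [312, 357, 330, -111, 78, 87, 339] -> 3
  [-14, 5, -50, 45, 26, -32, 41, 5, -11, -50] -> [126, -45, 450, -405, -234, 288, -369, -45, 99, 450] -> [123, -48, 447, -408, -237, 285, -372, -48, 96, 447] -> 5
  [-50, 18, 35, -38, -37, -28] -> [450, -162, -315, 342, 333, 252] -> [447, -165, -318, 339, 330, 249] -> 2
  [-34, -46, 31, 3, 5, -24, 23, -23, -37] -> [306, 414, -279, -27, -45, 216, -207, 207, 333] -> [303, 411, -282, -30, -48, 213, -210, 204, 330] -> 6
  [10, 32, -6, 29, -45, 45, 4, -49, -28] -> [-90, -288, 54, -261, 405, -405, -36, 441, 252] -> [-93, -291, 51, -264, 402, -408, -39, 438, 249] -> 4
  [16, -3, 13, -27, 24, -2, -3, 35, 42, -41] -> [-144, 27, -117, 243, -216, 18, 27, -315, -378, 369] -> [-147, 24, -120, 240, -219, 15, 24, -318, -381, 366] -> 6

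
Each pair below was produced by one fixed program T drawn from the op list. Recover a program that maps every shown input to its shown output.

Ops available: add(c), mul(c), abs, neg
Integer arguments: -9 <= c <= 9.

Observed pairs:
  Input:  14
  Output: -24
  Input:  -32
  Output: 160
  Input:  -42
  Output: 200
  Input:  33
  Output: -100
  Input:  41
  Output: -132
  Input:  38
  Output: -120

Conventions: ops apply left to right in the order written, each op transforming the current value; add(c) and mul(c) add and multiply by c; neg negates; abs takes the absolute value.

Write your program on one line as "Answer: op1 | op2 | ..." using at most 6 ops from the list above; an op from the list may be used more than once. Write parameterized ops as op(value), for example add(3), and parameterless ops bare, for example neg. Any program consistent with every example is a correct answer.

neg | add(6) | neg | add(-2) | neg | mul(4)

Check, running the answer program on each example:
  14 -> -14 -> -8 -> 8 -> 6 -> -6 -> -24
  -32 -> 32 -> 38 -> -38 -> -40 -> 40 -> 160
  -42 -> 42 -> 48 -> -48 -> -50 -> 50 -> 200
  33 -> -33 -> -27 -> 27 -> 25 -> -25 -> -100
  41 -> -41 -> -35 -> 35 -> 33 -> -33 -> -132
  38 -> -38 -> -32 -> 32 -> 30 -> -30 -> -120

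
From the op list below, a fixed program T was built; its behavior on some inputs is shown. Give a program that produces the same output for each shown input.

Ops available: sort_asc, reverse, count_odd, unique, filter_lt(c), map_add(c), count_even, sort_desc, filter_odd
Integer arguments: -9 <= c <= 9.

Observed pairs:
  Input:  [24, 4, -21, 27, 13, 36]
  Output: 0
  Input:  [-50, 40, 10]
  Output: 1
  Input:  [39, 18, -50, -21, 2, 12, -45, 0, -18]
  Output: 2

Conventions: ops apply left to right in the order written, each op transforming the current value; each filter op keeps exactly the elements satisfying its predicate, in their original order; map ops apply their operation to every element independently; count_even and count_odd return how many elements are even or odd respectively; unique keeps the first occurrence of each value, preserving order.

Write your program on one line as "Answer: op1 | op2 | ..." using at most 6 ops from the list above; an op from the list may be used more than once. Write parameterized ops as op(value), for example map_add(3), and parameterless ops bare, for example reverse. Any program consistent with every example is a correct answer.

reverse | filter_lt(-3) | map_add(5) | map_add(-9) | count_even

Check, running the answer program on each example:
  [24, 4, -21, 27, 13, 36] -> [36, 13, 27, -21, 4, 24] -> [-21] -> [-16] -> [-25] -> 0
  [-50, 40, 10] -> [10, 40, -50] -> [-50] -> [-45] -> [-54] -> 1
  [39, 18, -50, -21, 2, 12, -45, 0, -18] -> [-18, 0, -45, 12, 2, -21, -50, 18, 39] -> [-18, -45, -21, -50] -> [-13, -40, -16, -45] -> [-22, -49, -25, -54] -> 2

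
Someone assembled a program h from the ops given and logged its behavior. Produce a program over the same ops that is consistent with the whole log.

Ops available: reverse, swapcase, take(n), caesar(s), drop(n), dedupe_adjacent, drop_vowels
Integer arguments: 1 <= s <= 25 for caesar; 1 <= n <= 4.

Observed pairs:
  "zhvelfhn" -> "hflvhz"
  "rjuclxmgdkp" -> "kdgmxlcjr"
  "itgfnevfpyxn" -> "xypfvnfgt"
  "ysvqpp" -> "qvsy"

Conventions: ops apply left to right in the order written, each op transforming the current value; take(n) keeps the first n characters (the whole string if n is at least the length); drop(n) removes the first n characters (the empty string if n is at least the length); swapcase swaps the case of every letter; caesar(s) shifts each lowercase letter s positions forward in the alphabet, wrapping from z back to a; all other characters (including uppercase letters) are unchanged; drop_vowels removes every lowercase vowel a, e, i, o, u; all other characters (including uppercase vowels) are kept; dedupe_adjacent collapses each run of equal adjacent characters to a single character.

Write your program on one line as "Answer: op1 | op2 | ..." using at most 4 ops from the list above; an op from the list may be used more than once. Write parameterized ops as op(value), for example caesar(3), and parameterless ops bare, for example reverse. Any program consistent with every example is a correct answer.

drop_vowels | dedupe_adjacent | reverse | drop(1)

Check, running the answer program on each example:
  "zhvelfhn" -> "zhvlfhn" -> "zhvlfhn" -> "nhflvhz" -> "hflvhz"
  "rjuclxmgdkp" -> "rjclxmgdkp" -> "rjclxmgdkp" -> "pkdgmxlcjr" -> "kdgmxlcjr"
  "itgfnevfpyxn" -> "tgfnvfpyxn" -> "tgfnvfpyxn" -> "nxypfvnfgt" -> "xypfvnfgt"
  "ysvqpp" -> "ysvqpp" -> "ysvqp" -> "pqvsy" -> "qvsy"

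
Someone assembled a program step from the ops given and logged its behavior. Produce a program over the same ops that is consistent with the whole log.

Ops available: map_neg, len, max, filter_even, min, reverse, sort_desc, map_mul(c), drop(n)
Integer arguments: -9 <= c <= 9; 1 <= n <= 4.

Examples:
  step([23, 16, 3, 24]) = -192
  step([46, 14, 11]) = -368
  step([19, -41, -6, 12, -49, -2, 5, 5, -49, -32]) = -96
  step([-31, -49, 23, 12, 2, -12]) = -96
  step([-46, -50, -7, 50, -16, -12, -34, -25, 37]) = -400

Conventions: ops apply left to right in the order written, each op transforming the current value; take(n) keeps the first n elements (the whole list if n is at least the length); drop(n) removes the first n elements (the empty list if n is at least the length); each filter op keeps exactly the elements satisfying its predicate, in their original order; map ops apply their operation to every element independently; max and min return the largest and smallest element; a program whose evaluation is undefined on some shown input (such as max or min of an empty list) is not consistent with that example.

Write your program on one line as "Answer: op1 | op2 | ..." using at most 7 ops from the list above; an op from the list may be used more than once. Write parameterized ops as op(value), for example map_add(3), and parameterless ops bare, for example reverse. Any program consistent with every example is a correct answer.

reverse | sort_desc | reverse | filter_even | map_mul(-8) | min

Check, running the answer program on each example:
  [23, 16, 3, 24] -> [24, 3, 16, 23] -> [24, 23, 16, 3] -> [3, 16, 23, 24] -> [16, 24] -> [-128, -192] -> -192
  [46, 14, 11] -> [11, 14, 46] -> [46, 14, 11] -> [11, 14, 46] -> [14, 46] -> [-112, -368] -> -368
  [19, -41, -6, 12, -49, -2, 5, 5, -49, -32] -> [-32, -49, 5, 5, -2, -49, 12, -6, -41, 19] -> [19, 12, 5, 5, -2, -6, -32, -41, -49, -49] -> [-49, -49, -41, -32, -6, -2, 5, 5, 12, 19] -> [-32, -6, -2, 12] -> [256, 48, 16, -96] -> -96
  [-31, -49, 23, 12, 2, -12] -> [-12, 2, 12, 23, -49, -31] -> [23, 12, 2, -12, -31, -49] -> [-49, -31, -12, 2, 12, 23] -> [-12, 2, 12] -> [96, -16, -96] -> -96
  [-46, -50, -7, 50, -16, -12, -34, -25, 37] -> [37, -25, -34, -12, -16, 50, -7, -50, -46] -> [50, 37, -7, -12, -16, -25, -34, -46, -50] -> [-50, -46, -34, -25, -16, -12, -7, 37, 50] -> [-50, -46, -34, -16, -12, 50] -> [400, 368, 272, 128, 96, -400] -> -400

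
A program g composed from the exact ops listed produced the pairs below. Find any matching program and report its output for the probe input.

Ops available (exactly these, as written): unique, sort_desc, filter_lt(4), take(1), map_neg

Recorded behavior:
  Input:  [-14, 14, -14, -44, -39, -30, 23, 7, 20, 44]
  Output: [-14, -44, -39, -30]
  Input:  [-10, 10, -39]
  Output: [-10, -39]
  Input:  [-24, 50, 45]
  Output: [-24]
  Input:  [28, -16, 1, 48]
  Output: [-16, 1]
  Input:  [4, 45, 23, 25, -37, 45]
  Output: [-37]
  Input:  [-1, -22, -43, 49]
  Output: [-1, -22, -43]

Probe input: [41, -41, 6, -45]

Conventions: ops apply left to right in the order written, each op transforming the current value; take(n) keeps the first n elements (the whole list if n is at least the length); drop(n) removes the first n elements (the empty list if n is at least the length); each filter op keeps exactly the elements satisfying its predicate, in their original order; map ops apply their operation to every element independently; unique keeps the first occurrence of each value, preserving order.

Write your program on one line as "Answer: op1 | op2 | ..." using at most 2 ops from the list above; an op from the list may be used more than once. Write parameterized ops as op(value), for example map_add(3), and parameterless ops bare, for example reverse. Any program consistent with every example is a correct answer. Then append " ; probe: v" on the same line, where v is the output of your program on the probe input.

unique | filter_lt(4) ; probe: [-41, -45]

Check, running the answer program on each example:
  [-14, 14, -14, -44, -39, -30, 23, 7, 20, 44] -> [-14, 14, -44, -39, -30, 23, 7, 20, 44] -> [-14, -44, -39, -30]
  [-10, 10, -39] -> [-10, 10, -39] -> [-10, -39]
  [-24, 50, 45] -> [-24, 50, 45] -> [-24]
  [28, -16, 1, 48] -> [28, -16, 1, 48] -> [-16, 1]
  [4, 45, 23, 25, -37, 45] -> [4, 45, 23, 25, -37] -> [-37]
  [-1, -22, -43, 49] -> [-1, -22, -43, 49] -> [-1, -22, -43]
  probe: [41, -41, 6, -45] -> [41, -41, 6, -45] -> [-41, -45]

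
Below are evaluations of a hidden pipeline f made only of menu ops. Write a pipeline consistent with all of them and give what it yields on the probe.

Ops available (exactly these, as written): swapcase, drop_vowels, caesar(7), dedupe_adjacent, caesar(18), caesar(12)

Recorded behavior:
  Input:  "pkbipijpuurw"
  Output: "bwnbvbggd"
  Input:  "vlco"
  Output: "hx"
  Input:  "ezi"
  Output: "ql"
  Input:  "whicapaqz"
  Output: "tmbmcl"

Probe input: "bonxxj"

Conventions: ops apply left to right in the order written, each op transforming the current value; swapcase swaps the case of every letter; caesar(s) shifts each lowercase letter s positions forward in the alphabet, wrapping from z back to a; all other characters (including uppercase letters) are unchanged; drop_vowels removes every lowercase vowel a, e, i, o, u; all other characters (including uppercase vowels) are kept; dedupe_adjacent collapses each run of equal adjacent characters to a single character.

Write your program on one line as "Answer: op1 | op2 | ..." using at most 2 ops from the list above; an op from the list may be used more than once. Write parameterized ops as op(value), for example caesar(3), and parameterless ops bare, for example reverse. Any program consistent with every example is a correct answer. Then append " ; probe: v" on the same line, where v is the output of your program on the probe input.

caesar(12) | drop_vowels ; probe: "nzjjv"

Check, running the answer program on each example:
  "pkbipijpuurw" -> "bwnubuvbggdi" -> "bwnbvbggd"
  "vlco" -> "hxoa" -> "hx"
  "ezi" -> "qlu" -> "ql"
  "whicapaqz" -> "ituombmcl" -> "tmbmcl"
  probe: "bonxxj" -> "nazjjv" -> "nzjjv"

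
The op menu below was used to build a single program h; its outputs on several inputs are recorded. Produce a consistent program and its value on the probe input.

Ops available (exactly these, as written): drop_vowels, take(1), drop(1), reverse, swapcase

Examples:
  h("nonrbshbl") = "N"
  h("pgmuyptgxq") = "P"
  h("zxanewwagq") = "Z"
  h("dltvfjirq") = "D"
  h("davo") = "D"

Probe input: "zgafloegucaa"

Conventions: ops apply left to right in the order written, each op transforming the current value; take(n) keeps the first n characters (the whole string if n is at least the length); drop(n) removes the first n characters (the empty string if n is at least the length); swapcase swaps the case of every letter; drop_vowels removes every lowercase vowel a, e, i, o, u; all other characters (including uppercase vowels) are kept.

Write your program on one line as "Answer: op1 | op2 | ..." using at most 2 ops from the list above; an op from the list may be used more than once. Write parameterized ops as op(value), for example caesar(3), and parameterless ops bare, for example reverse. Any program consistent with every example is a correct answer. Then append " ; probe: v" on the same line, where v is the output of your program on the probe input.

take(1) | swapcase ; probe: "Z"

Check, running the answer program on each example:
  "nonrbshbl" -> "n" -> "N"
  "pgmuyptgxq" -> "p" -> "P"
  "zxanewwagq" -> "z" -> "Z"
  "dltvfjirq" -> "d" -> "D"
  "davo" -> "d" -> "D"
  probe: "zgafloegucaa" -> "z" -> "Z"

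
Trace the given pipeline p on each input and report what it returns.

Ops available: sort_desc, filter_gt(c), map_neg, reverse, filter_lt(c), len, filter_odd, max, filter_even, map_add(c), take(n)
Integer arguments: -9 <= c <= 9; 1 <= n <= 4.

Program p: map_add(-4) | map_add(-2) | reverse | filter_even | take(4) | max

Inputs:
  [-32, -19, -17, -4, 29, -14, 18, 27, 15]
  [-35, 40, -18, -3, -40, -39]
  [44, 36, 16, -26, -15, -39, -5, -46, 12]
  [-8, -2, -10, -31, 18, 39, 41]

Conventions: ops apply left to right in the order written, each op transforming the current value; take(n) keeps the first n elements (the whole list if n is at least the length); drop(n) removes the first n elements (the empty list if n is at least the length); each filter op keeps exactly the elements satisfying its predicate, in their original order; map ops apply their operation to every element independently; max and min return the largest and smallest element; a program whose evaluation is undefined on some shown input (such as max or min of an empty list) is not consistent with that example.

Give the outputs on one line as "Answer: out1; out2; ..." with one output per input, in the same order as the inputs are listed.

12; 34; 10; 12

Execution, op by op:
  [-32, -19, -17, -4, 29, -14, 18, 27, 15] -> [-36, -23, -21, -8, 25, -18, 14, 23, 11] -> [-38, -25, -23, -10, 23, -20, 12, 21, 9] -> [9, 21, 12, -20, 23, -10, -23, -25, -38] -> [12, -20, -10, -38] -> [12, -20, -10, -38] -> 12
  [-35, 40, -18, -3, -40, -39] -> [-39, 36, -22, -7, -44, -43] -> [-41, 34, -24, -9, -46, -45] -> [-45, -46, -9, -24, 34, -41] -> [-46, -24, 34] -> [-46, -24, 34] -> 34
  [44, 36, 16, -26, -15, -39, -5, -46, 12] -> [40, 32, 12, -30, -19, -43, -9, -50, 8] -> [38, 30, 10, -32, -21, -45, -11, -52, 6] -> [6, -52, -11, -45, -21, -32, 10, 30, 38] -> [6, -52, -32, 10, 30, 38] -> [6, -52, -32, 10] -> 10
  [-8, -2, -10, -31, 18, 39, 41] -> [-12, -6, -14, -35, 14, 35, 37] -> [-14, -8, -16, -37, 12, 33, 35] -> [35, 33, 12, -37, -16, -8, -14] -> [12, -16, -8, -14] -> [12, -16, -8, -14] -> 12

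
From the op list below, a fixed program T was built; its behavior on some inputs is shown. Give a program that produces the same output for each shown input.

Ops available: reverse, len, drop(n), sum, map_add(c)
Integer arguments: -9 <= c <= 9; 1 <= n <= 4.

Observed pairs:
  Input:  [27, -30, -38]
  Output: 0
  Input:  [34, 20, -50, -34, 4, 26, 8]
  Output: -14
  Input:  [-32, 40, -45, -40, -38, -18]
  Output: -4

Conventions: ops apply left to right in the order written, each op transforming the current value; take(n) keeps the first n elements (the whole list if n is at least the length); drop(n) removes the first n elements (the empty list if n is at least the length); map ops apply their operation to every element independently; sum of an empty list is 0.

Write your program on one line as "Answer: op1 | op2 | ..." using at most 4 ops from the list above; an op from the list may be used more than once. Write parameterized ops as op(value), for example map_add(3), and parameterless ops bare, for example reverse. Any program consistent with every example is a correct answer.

reverse | map_add(-6) | drop(4) | sum

Check, running the answer program on each example:
  [27, -30, -38] -> [-38, -30, 27] -> [-44, -36, 21] -> [] -> 0
  [34, 20, -50, -34, 4, 26, 8] -> [8, 26, 4, -34, -50, 20, 34] -> [2, 20, -2, -40, -56, 14, 28] -> [-56, 14, 28] -> -14
  [-32, 40, -45, -40, -38, -18] -> [-18, -38, -40, -45, 40, -32] -> [-24, -44, -46, -51, 34, -38] -> [34, -38] -> -4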